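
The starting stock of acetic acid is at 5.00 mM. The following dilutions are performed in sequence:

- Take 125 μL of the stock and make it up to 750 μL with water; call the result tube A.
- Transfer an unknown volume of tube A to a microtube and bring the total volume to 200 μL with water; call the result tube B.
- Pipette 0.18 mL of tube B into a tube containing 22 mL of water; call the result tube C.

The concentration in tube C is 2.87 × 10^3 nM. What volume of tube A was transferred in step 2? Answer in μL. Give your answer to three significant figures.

Step 1: 125 μL brought to 750 μL → factor 750/125 = 6
Step 2: v brought to 200 μL → factor = 200 μL/v
Step 3: 0.18 mL + 22 mL = 22.18 mL total → factor 22.18/0.18 = 123.22
Product of known-step factors = 739.33
Overall factor = 5.00 mM / (2.87 × 10^3 nM) = 1742.2
Step-2 factor = 1742.2 / 739.33 = 2.3564
v = 200 μL / 2.3564 = 84.9 μL

84.9 μL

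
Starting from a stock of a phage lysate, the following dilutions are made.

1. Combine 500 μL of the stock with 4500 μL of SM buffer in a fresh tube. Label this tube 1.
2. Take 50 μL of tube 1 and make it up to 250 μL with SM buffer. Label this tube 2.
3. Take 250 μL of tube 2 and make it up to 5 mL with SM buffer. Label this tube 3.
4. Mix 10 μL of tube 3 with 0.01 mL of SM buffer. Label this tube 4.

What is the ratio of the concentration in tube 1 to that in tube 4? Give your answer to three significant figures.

200

Step 1: 500 μL + 4500 μL = 5000 μL total → factor 5000/500 = 10
Step 2: 50 μL brought to 250 μL → factor 250/50 = 5
Step 3: 250 μL brought to 5 mL → factor 5000/250 = 20
Step 4: 10 μL + 0.01 mL = 20 μL total → factor 20/10 = 2
Dilution factor to tube 1 = 10; to tube 4 = 2000
[tube 1]/[tube 4] = (factor to tube 4)/(factor to tube 1) = 2000/10 = 200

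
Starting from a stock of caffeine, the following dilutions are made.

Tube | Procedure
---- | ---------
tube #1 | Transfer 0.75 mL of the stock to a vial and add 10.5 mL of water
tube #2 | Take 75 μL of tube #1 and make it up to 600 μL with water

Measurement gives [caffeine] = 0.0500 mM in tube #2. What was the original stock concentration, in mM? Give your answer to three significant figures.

Step 1: 0.75 mL + 10.5 mL = 11.25 mL total → factor 11.25/0.75 = 15
Step 2: 75 μL brought to 600 μL → factor 600/75 = 8
Overall dilution factor = 15 × 8 = 120
Stock = 0.0500 mM × 120 = 6.00 mM

6.00 mM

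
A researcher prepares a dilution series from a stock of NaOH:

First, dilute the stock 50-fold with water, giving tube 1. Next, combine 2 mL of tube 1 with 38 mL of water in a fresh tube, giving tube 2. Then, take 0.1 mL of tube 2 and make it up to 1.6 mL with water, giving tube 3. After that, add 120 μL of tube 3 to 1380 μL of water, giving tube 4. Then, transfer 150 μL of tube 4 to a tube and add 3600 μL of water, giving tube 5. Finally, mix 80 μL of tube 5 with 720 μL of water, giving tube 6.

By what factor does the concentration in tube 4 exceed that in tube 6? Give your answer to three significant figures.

250

Step 1: 50-fold → factor 50
Step 2: 2 mL + 38 mL = 40 mL total → factor 40/2 = 20
Step 3: 0.1 mL brought to 1.6 mL → factor 1.6/0.1 = 16
Step 4: 120 μL + 1380 μL = 1500 μL total → factor 1500/120 = 12.5
Step 5: 150 μL + 3600 μL = 3750 μL total → factor 3750/150 = 25
Step 6: 80 μL + 720 μL = 800 μL total → factor 800/80 = 10
Dilution factor to tube 4 = 2 × 10^5; to tube 6 = 5 × 10^7
[tube 4]/[tube 6] = (factor to tube 6)/(factor to tube 4) = 5 × 10^7/2 × 10^5 = 250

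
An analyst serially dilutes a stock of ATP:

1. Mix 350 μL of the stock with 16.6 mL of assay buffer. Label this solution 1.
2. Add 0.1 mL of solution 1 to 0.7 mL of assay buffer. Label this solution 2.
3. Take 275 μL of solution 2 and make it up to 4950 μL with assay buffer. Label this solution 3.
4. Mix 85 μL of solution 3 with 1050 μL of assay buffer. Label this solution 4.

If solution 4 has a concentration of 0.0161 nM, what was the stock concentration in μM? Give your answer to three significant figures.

Step 1: 350 μL + 16.6 mL = 16950 μL total → factor 16950/350 = 48.429
Step 2: 0.1 mL + 0.7 mL = 0.8 mL total → factor 0.8/0.1 = 8
Step 3: 275 μL brought to 4950 μL → factor 4950/275 = 18
Step 4: 85 μL + 1050 μL = 1135 μL total → factor 1135/85 = 13.353
Overall dilution factor = 48.429 × 8 × 18 × 13.353 = 93120
Stock = 0.0161 nM × 93120 = 1499 nM = 1.50 μM

1.50 μM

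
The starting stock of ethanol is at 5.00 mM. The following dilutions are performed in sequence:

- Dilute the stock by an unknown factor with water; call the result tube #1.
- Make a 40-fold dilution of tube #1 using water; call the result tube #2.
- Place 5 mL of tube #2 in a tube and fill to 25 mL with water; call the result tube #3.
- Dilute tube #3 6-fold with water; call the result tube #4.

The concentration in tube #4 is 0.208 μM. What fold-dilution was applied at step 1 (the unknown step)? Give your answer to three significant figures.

Step 1: unknown factor x
Step 2: 40-fold → factor 40
Step 3: 5 mL brought to 25 mL → factor 25/5 = 5
Step 4: 6-fold → factor 6
Product of known-step factors = 1200
Overall factor = 5.00 mM / (0.208 μM) = 24038
x = 24038 / 1200 = 20.0

20.0-fold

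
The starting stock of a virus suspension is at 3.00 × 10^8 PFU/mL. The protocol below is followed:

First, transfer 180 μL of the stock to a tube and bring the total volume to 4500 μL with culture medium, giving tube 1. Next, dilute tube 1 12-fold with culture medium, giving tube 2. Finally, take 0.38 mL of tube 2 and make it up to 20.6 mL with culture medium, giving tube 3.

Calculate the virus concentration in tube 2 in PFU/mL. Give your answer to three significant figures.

1.00 × 10^6 PFU/mL

Step 1: 180 μL brought to 4500 μL → factor 4500/180 = 25
Step 2: 12-fold → factor 12
Dilution factor through tube 2 = 25 × 12 = 300
[tube 2] = 3.00 × 10^8 PFU/mL / 300 = 1.00 × 10^6 PFU/mL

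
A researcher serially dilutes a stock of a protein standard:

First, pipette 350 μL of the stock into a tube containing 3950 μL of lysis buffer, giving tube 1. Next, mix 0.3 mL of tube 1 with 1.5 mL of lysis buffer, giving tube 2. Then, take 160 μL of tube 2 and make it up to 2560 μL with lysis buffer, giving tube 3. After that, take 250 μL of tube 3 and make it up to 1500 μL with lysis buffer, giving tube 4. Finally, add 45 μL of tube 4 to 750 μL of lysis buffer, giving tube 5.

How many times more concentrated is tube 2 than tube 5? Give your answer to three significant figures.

Step 1: 350 μL + 3950 μL = 4300 μL total → factor 4300/350 = 12.286
Step 2: 0.3 mL + 1.5 mL = 1.8 mL total → factor 1.8/0.3 = 6
Step 3: 160 μL brought to 2560 μL → factor 2560/160 = 16
Step 4: 250 μL brought to 1500 μL → factor 1500/250 = 6
Step 5: 45 μL + 750 μL = 795 μL total → factor 795/45 = 17.667
Dilution factor to tube 2 = 73.714; to tube 5 = 1.2502 × 10^5
[tube 2]/[tube 5] = (factor to tube 5)/(factor to tube 2) = 1.2502 × 10^5/73.714 = 1.70 × 10^3

1.70 × 10^3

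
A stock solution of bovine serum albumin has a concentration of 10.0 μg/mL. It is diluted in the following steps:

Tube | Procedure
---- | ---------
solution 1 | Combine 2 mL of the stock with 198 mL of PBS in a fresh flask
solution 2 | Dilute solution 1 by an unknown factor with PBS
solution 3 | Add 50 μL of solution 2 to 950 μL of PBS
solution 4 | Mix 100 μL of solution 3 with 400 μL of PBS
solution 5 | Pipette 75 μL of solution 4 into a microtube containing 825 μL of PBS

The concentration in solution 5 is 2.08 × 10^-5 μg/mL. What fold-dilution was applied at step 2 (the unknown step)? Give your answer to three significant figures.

Step 1: 2 mL + 198 mL = 200 mL total → factor 200/2 = 100
Step 2: unknown factor x
Step 3: 50 μL + 950 μL = 1000 μL total → factor 1000/50 = 20
Step 4: 100 μL + 400 μL = 500 μL total → factor 500/100 = 5
Step 5: 75 μL + 825 μL = 900 μL total → factor 900/75 = 12
Product of known-step factors = 1.2 × 10^5
Overall factor = 10.0 μg/mL / (2.08 × 10^-5 μg/mL) = 4.8077 × 10^5
x = 4.8077 × 10^5 / 1.2 × 10^5 = 4.01

4.01-fold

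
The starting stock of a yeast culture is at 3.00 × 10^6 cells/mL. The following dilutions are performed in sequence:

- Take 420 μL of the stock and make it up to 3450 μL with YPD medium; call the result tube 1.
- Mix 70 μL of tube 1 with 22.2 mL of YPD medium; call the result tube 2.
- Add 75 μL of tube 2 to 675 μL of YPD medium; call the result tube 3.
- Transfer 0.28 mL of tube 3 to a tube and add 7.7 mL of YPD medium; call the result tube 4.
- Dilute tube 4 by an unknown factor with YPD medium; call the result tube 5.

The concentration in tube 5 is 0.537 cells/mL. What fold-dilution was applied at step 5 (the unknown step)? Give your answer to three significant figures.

7.50-fold

Step 1: 420 μL brought to 3450 μL → factor 3450/420 = 8.2143
Step 2: 70 μL + 22.2 mL = 22270 μL total → factor 22270/70 = 318.14
Step 3: 75 μL + 675 μL = 750 μL total → factor 750/75 = 10
Step 4: 0.28 mL + 7.7 mL = 7.98 mL total → factor 7.98/0.28 = 28.5
Step 5: unknown factor x
Product of known-step factors = 7.448 × 10^5
Overall factor = 3.00 × 10^6 cells/mL / (0.537 cells/mL) = 5.5866 × 10^6
x = 5.5866 × 10^6 / 7.448 × 10^5 = 7.50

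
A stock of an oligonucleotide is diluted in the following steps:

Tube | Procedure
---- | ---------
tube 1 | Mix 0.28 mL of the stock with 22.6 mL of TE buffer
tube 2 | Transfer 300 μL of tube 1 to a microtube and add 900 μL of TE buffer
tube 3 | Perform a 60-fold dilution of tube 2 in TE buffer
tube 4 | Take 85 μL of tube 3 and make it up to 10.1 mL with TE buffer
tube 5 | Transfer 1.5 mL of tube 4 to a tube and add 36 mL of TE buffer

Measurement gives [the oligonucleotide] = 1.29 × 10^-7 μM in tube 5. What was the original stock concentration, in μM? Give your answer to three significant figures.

7.52 μM

Step 1: 0.28 mL + 22.6 mL = 22.88 mL total → factor 22.88/0.28 = 81.714
Step 2: 300 μL + 900 μL = 1200 μL total → factor 1200/300 = 4
Step 3: 60-fold → factor 60
Step 4: 85 μL brought to 10.1 mL → factor 10100/85 = 118.82
Step 5: 1.5 mL + 36 mL = 37.5 mL total → factor 37.5/1.5 = 25
Overall dilution factor = 81.714 × 4 × 60 × 118.82 × 25 = 5.8257 × 10^7
Stock = 1.29 × 10^-7 μM × 5.8257 × 10^7 = 7.52 μM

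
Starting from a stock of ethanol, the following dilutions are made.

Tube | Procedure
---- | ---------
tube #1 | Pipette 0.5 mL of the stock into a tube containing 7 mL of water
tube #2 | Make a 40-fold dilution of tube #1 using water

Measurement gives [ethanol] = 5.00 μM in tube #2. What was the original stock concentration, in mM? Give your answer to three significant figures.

Step 1: 0.5 mL + 7 mL = 7.5 mL total → factor 7.5/0.5 = 15
Step 2: 40-fold → factor 40
Overall dilution factor = 15 × 40 = 600
Stock = 5.00 μM × 600 = 3000 μM = 3.00 mM

3.00 mM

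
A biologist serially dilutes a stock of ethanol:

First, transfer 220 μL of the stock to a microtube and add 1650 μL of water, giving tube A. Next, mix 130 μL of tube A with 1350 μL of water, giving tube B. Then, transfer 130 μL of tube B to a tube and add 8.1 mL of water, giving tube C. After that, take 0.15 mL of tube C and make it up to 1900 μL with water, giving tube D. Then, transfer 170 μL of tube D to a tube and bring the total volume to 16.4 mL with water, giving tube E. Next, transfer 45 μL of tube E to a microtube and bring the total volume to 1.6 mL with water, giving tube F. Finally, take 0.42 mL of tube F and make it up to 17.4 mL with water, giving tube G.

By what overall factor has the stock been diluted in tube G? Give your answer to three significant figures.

Step 1: 220 μL + 1650 μL = 1870 μL total → factor 1870/220 = 8.5
Step 2: 130 μL + 1350 μL = 1480 μL total → factor 1480/130 = 11.385
Step 3: 130 μL + 8.1 mL = 8230 μL total → factor 8230/130 = 63.308
Step 4: 0.15 mL brought to 1900 μL → factor 1.9/0.15 = 12.667
Step 5: 170 μL brought to 16.4 mL → factor 16400/170 = 96.471
Step 6: 45 μL brought to 1.6 mL → factor 1600/45 = 35.556
Step 7: 0.42 mL brought to 17.4 mL → factor 17.4/0.42 = 41.429
Overall dilution factor = 8.5 × 11.385 × 63.308 × 12.667 × 96.471 × 35.556 × 41.429 = 1.1027 × 10^10

1.10 × 10^10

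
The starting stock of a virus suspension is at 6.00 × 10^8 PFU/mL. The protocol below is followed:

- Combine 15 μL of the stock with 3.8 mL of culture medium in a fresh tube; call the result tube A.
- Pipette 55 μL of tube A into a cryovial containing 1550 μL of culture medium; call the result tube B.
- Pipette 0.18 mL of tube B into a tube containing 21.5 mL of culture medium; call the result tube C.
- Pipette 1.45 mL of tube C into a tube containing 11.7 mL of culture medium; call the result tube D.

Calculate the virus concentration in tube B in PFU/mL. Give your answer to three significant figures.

Step 1: 15 μL + 3.8 mL = 3815 μL total → factor 3815/15 = 254.33
Step 2: 55 μL + 1550 μL = 1605 μL total → factor 1605/55 = 29.182
Dilution factor through tube B = 254.33 × 29.182 = 7421.9
[tube B] = 6.00 × 10^8 PFU/mL / 7421.9 = 8.08 × 10^4 PFU/mL

8.08 × 10^4 PFU/mL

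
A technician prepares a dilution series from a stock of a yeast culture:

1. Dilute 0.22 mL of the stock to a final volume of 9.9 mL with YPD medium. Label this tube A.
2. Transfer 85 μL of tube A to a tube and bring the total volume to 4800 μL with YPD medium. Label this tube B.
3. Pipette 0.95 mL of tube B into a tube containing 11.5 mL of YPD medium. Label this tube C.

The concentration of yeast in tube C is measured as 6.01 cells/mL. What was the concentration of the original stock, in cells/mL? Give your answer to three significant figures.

2.00 × 10^5 cells/mL

Step 1: 0.22 mL brought to 9.9 mL → factor 9.9/0.22 = 45
Step 2: 85 μL brought to 4800 μL → factor 4800/85 = 56.471
Step 3: 0.95 mL + 11.5 mL = 12.45 mL total → factor 12.45/0.95 = 13.105
Overall dilution factor = 45 × 56.471 × 13.105 = 33303
Stock = 6.01 cells/mL × 33303 = 2.00 × 10^5 cells/mL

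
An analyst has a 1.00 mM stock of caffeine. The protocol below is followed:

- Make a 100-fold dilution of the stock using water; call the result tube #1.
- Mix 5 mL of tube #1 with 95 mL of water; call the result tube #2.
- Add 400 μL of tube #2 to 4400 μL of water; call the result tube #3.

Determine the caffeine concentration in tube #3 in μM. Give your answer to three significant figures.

Step 1: 100-fold → factor 100
Step 2: 5 mL + 95 mL = 100 mL total → factor 100/5 = 20
Step 3: 400 μL + 4400 μL = 4800 μL total → factor 4800/400 = 12
Overall dilution factor = 100 × 20 × 12 = 24000
Final = 1.00 mM / 24000 = 4.167 × 10^-5 mM = 0.0417 μM

0.0417 μM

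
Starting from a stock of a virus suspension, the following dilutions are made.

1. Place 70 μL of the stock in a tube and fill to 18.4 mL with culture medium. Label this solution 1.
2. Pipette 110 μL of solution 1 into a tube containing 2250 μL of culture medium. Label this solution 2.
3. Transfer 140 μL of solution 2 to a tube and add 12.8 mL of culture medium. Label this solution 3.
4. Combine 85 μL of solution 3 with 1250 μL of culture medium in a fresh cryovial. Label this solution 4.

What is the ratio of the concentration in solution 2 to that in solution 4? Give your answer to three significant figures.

Step 1: 70 μL brought to 18.4 mL → factor 18400/70 = 262.86
Step 2: 110 μL + 2250 μL = 2360 μL total → factor 2360/110 = 21.455
Step 3: 140 μL + 12.8 mL = 12940 μL total → factor 12940/140 = 92.429
Step 4: 85 μL + 1250 μL = 1335 μL total → factor 1335/85 = 15.706
Dilution factor to solution 2 = 5639.5; to solution 4 = 8.1867 × 10^6
[solution 2]/[solution 4] = (factor to solution 4)/(factor to solution 2) = 8.1867 × 10^6/5639.5 = 1.45 × 10^3

1.45 × 10^3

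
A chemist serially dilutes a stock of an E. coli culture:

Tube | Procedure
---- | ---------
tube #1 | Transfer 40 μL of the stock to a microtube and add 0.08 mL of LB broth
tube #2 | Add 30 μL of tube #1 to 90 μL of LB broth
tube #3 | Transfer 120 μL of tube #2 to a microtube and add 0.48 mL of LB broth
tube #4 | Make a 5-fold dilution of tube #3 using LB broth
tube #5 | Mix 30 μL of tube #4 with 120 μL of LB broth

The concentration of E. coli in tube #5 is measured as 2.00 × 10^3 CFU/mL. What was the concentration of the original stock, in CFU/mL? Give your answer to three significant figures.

3.00 × 10^6 CFU/mL

Step 1: 40 μL + 0.08 mL = 120 μL total → factor 120/40 = 3
Step 2: 30 μL + 90 μL = 120 μL total → factor 120/30 = 4
Step 3: 120 μL + 0.48 mL = 600 μL total → factor 600/120 = 5
Step 4: 5-fold → factor 5
Step 5: 30 μL + 120 μL = 150 μL total → factor 150/30 = 5
Overall dilution factor = 3 × 4 × 5 × 5 × 5 = 1500
Stock = 2.00 × 10^3 CFU/mL × 1500 = 3.00 × 10^6 CFU/mL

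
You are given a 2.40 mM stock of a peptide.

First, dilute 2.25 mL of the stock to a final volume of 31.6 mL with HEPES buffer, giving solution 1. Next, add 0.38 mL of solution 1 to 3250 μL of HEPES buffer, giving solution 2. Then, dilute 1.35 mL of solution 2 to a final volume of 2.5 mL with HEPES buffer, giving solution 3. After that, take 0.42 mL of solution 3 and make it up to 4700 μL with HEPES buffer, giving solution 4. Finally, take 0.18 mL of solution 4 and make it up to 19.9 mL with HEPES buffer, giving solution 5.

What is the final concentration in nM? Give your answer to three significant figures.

7.81 nM

Step 1: 2.25 mL brought to 31.6 mL → factor 31.6/2.25 = 14.044
Step 2: 0.38 mL + 3250 μL = 3.63 mL total → factor 3.63/0.38 = 9.5526
Step 3: 1.35 mL brought to 2.5 mL → factor 2.5/1.35 = 1.8519
Step 4: 0.42 mL brought to 4700 μL → factor 4.7/0.42 = 11.19
Step 5: 0.18 mL brought to 19.9 mL → factor 19.9/0.18 = 110.56
Overall dilution factor = 14.044 × 9.5526 × 1.8519 × 11.19 × 110.56 = 3.0737 × 10^5
Final = 2.40 mM / 3.0737 × 10^5 = 7.808 × 10^-6 mM = 7.81 nM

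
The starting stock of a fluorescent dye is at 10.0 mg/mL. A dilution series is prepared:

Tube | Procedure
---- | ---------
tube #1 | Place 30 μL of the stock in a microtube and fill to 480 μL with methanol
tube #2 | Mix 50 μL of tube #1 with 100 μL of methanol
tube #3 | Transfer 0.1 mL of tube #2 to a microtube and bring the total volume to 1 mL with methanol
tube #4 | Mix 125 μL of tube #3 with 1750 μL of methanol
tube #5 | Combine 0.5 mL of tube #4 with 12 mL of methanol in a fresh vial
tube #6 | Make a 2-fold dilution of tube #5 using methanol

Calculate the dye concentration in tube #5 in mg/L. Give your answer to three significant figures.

0.0556 mg/L

Step 1: 30 μL brought to 480 μL → factor 480/30 = 16
Step 2: 50 μL + 100 μL = 150 μL total → factor 150/50 = 3
Step 3: 0.1 mL brought to 1 mL → factor 1/0.1 = 10
Step 4: 125 μL + 1750 μL = 1875 μL total → factor 1875/125 = 15
Step 5: 0.5 mL + 12 mL = 12.5 mL total → factor 12.5/0.5 = 25
Dilution factor through tube #5 = 16 × 3 × 10 × 15 × 25 = 1.8 × 10^5
[tube #5] = 10.0 mg/mL / 1.8 × 10^5 = 5.556 × 10^-5 mg/mL = 0.0556 mg/L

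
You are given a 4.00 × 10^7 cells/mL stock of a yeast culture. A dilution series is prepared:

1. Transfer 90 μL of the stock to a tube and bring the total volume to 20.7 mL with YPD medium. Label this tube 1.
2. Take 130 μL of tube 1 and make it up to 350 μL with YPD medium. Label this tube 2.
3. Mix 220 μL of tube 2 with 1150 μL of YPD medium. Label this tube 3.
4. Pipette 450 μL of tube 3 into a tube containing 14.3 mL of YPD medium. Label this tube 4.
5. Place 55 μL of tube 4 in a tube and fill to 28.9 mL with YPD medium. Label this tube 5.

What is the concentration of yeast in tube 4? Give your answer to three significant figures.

316 cells/mL

Step 1: 90 μL brought to 20.7 mL → factor 20700/90 = 230
Step 2: 130 μL brought to 350 μL → factor 350/130 = 2.6923
Step 3: 220 μL + 1150 μL = 1370 μL total → factor 1370/220 = 6.2273
Step 4: 450 μL + 14.3 mL = 14750 μL total → factor 14750/450 = 32.778
Dilution factor through tube 4 = 230 × 2.6923 × 6.2273 × 32.778 = 1.264 × 10^5
[tube 4] = 4.00 × 10^7 cells/mL / 1.264 × 10^5 = 316 cells/mL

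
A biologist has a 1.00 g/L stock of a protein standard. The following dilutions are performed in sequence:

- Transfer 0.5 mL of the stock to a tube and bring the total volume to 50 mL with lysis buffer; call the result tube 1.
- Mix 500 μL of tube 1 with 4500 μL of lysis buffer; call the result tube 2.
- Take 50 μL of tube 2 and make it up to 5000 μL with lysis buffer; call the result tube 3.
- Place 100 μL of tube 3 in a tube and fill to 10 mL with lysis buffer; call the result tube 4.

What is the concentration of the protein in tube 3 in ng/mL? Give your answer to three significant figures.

10.0 ng/mL

Step 1: 0.5 mL brought to 50 mL → factor 50/0.5 = 100
Step 2: 500 μL + 4500 μL = 5000 μL total → factor 5000/500 = 10
Step 3: 50 μL brought to 5000 μL → factor 5000/50 = 100
Dilution factor through tube 3 = 100 × 10 × 100 = 1 × 10^5
[tube 3] = 1.00 g/L / 1 × 10^5 = 1.000 × 10^-5 g/L = 10.0 ng/mL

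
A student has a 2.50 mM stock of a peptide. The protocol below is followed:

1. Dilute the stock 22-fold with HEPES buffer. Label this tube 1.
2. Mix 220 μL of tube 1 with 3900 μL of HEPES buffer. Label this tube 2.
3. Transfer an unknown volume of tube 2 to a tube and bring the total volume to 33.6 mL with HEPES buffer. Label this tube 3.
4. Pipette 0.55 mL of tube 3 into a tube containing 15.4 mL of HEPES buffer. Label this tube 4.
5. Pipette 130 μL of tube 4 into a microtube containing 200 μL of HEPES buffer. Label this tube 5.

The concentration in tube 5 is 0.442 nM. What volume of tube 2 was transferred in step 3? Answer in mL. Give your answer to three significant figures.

0.180 mL

Step 1: 22-fold → factor 22
Step 2: 220 μL + 3900 μL = 4120 μL total → factor 4120/220 = 18.727
Step 3: v brought to 33.6 mL → factor = 33.6 mL/v
Step 4: 0.55 mL + 15.4 mL = 15.95 mL total → factor 15.95/0.55 = 29
Step 5: 130 μL + 200 μL = 330 μL total → factor 330/130 = 2.5385
Product of known-step factors = 30330
Overall factor = 2.50 mM / (0.442 nM) = 5.6561 × 10^6
Step-3 factor = 5.6561 × 10^6 / 30330 = 186.49
v = 33.6 mL / 186.49 = 0.180 mL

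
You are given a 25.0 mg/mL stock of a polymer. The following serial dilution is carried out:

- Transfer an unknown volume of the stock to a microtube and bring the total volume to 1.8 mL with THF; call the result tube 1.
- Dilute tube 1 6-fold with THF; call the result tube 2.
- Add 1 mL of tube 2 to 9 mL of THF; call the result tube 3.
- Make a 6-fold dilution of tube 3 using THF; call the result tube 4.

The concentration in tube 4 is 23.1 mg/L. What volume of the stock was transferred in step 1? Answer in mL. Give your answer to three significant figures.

0.599 mL

Step 1: v brought to 1.8 mL → factor = 1.8 mL/v
Step 2: 6-fold → factor 6
Step 3: 1 mL + 9 mL = 10 mL total → factor 10/1 = 10
Step 4: 6-fold → factor 6
Product of known-step factors = 360
Overall factor = 25.0 mg/mL / (23.1 mg/L) = 1082.3
Step-1 factor = 1082.3 / 360 = 3.0063
v = 1.8 mL / 3.0063 = 0.599 mL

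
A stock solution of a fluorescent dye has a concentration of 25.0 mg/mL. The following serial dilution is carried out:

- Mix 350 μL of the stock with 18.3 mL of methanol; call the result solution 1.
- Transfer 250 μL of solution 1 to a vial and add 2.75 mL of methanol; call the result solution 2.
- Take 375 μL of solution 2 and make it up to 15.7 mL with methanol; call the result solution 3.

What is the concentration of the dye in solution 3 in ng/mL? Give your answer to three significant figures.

934 ng/mL

Step 1: 350 μL + 18.3 mL = 18650 μL total → factor 18650/350 = 53.286
Step 2: 250 μL + 2.75 mL = 3000 μL total → factor 3000/250 = 12
Step 3: 375 μL brought to 15.7 mL → factor 15700/375 = 41.867
Overall dilution factor = 53.286 × 12 × 41.867 = 26771
Final = 25.0 mg/mL / 26771 = 0.0009339 mg/mL = 934 ng/mL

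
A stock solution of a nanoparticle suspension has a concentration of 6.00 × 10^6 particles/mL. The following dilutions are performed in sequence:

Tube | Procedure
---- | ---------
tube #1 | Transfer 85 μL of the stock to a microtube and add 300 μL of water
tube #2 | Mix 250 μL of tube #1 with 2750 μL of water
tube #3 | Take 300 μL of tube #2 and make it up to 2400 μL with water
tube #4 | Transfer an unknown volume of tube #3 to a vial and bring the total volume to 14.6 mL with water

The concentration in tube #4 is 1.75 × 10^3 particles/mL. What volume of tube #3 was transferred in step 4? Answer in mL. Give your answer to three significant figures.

1.85 mL

Step 1: 85 μL + 300 μL = 385 μL total → factor 385/85 = 4.5294
Step 2: 250 μL + 2750 μL = 3000 μL total → factor 3000/250 = 12
Step 3: 300 μL brought to 2400 μL → factor 2400/300 = 8
Step 4: v brought to 14.6 mL → factor = 14.6 mL/v
Product of known-step factors = 434.82
Overall factor = 6.00 × 10^6 particles/mL / (1.75 × 10^3 particles/mL) = 3428.6
Step-4 factor = 3428.6 / 434.82 = 7.885
v = 14.6 mL / 7.885 = 1.85 mL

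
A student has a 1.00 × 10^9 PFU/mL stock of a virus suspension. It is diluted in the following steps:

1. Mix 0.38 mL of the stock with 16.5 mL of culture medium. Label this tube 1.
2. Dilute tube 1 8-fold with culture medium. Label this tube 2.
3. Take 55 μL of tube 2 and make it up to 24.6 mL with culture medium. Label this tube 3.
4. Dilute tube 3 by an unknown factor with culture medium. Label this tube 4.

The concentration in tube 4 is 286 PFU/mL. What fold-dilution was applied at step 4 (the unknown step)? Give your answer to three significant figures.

Step 1: 0.38 mL + 16.5 mL = 16.88 mL total → factor 16.88/0.38 = 44.421
Step 2: 8-fold → factor 8
Step 3: 55 μL brought to 24.6 mL → factor 24600/55 = 447.27
Step 4: unknown factor x
Product of known-step factors = 1.5895 × 10^5
Overall factor = 1.00 × 10^9 PFU/mL / (286 PFU/mL) = 3.4965 × 10^6
x = 3.4965 × 10^6 / 1.5895 × 10^5 = 22.0

22.0-fold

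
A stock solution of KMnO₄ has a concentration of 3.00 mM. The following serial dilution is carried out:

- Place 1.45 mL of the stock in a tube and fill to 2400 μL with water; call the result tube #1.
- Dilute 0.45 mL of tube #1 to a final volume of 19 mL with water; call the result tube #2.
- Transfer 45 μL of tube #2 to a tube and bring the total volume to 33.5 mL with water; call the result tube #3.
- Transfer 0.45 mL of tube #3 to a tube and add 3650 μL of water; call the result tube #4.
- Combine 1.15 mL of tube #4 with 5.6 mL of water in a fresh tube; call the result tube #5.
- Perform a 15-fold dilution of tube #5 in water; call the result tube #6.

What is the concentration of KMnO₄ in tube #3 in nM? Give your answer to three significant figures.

57.7 nM

Step 1: 1.45 mL brought to 2400 μL → factor 2.4/1.45 = 1.6552
Step 2: 0.45 mL brought to 19 mL → factor 19/0.45 = 42.222
Step 3: 45 μL brought to 33.5 mL → factor 33500/45 = 744.44
Dilution factor through tube #3 = 1.6552 × 42.222 × 744.44 = 52026
[tube #3] = 3.00 mM / 52026 = 5.766 × 10^-5 mM = 57.7 nM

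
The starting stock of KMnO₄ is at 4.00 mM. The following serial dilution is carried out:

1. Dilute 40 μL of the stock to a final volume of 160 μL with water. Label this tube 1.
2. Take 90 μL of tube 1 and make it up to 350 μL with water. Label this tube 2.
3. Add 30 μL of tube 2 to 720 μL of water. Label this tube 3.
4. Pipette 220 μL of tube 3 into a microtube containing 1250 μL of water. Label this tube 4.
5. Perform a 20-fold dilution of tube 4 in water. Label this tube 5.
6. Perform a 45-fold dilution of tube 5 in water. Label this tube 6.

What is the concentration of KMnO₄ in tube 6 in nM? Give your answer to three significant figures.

Step 1: 40 μL brought to 160 μL → factor 160/40 = 4
Step 2: 90 μL brought to 350 μL → factor 350/90 = 3.8889
Step 3: 30 μL + 720 μL = 750 μL total → factor 750/30 = 25
Step 4: 220 μL + 1250 μL = 1470 μL total → factor 1470/220 = 6.6818
Step 5: 20-fold → factor 20
Step 6: 45-fold → factor 45
Overall dilution factor = 4 × 3.8889 × 25 × 6.6818 × 20 × 45 = 2.3386 × 10^6
Final = 4.00 mM / 2.3386 × 10^6 = 1.710 × 10^-6 mM = 1.71 nM

1.71 nM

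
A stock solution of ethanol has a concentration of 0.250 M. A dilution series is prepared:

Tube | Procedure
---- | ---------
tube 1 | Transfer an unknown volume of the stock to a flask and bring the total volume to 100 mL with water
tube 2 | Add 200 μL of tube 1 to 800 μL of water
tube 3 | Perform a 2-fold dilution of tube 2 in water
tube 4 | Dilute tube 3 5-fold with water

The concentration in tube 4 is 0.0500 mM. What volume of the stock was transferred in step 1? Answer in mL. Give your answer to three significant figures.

1.00 mL

Step 1: v brought to 100 mL → factor = 100 mL/v
Step 2: 200 μL + 800 μL = 1000 μL total → factor 1000/200 = 5
Step 3: 2-fold → factor 2
Step 4: 5-fold → factor 5
Product of known-step factors = 50
Overall factor = 0.250 M / (0.0500 mM) = 5000
Step-1 factor = 5000 / 50 = 100
v = 100 mL / 100 = 1.00 mL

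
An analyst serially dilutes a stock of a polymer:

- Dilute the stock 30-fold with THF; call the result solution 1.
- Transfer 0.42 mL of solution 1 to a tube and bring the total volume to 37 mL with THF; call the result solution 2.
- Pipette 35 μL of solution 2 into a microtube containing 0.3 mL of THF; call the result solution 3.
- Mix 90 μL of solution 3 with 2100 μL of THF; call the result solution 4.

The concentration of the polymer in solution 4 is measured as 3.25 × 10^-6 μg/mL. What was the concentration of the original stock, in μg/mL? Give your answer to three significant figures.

Step 1: 30-fold → factor 30
Step 2: 0.42 mL brought to 37 mL → factor 37/0.42 = 88.095
Step 3: 35 μL + 0.3 mL = 335 μL total → factor 335/35 = 9.5714
Step 4: 90 μL + 2100 μL = 2190 μL total → factor 2190/90 = 24.333
Overall dilution factor = 30 × 88.095 × 9.5714 × 24.333 = 6.1553 × 10^5
Stock = 3.25 × 10^-6 μg/mL × 6.1553 × 10^5 = 2.00 μg/mL

2.00 μg/mL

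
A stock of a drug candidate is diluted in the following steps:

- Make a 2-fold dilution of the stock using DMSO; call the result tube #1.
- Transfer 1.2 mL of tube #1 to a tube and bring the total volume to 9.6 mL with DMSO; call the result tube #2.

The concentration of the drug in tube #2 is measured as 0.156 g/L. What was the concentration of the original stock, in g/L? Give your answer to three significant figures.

2.50 g/L

Step 1: 2-fold → factor 2
Step 2: 1.2 mL brought to 9.6 mL → factor 9.6/1.2 = 8
Overall dilution factor = 2 × 8 = 16
Stock = 0.156 g/L × 16 = 2.50 g/L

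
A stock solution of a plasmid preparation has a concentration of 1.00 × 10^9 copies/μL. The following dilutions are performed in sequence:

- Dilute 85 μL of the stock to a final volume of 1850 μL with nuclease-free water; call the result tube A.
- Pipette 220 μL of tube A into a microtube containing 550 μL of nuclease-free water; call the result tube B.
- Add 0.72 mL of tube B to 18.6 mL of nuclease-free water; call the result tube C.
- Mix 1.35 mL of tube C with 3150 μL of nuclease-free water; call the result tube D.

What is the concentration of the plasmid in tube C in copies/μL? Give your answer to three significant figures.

4.89 × 10^5 copies/μL

Step 1: 85 μL brought to 1850 μL → factor 1850/85 = 21.765
Step 2: 220 μL + 550 μL = 770 μL total → factor 770/220 = 3.5
Step 3: 0.72 mL + 18.6 mL = 19.32 mL total → factor 19.32/0.72 = 26.833
Dilution factor through tube C = 21.765 × 3.5 × 26.833 = 2044.1
[tube C] = 1.00 × 10^9 copies/μL / 2044.1 = 4.89 × 10^5 copies/μL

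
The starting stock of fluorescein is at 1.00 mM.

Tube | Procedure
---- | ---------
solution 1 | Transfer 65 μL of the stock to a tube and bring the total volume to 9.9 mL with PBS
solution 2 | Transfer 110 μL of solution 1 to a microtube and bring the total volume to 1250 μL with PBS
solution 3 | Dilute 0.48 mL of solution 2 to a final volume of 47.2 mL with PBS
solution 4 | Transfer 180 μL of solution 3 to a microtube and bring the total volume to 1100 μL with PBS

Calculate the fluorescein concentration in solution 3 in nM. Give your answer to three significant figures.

5.88 nM

Step 1: 65 μL brought to 9.9 mL → factor 9900/65 = 152.31
Step 2: 110 μL brought to 1250 μL → factor 1250/110 = 11.364
Step 3: 0.48 mL brought to 47.2 mL → factor 47.2/0.48 = 98.333
Dilution factor through solution 3 = 152.31 × 11.364 × 98.333 = 1.7019 × 10^5
[solution 3] = 1.00 mM / 1.7019 × 10^5 = 5.876 × 10^-6 mM = 5.88 nM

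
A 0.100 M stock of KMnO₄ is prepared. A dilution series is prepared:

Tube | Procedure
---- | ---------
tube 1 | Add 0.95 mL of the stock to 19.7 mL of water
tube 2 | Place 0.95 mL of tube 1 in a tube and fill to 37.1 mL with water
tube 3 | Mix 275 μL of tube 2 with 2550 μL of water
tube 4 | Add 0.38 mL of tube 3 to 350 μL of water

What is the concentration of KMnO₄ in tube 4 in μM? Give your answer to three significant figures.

5.97 μM

Step 1: 0.95 mL + 19.7 mL = 20.65 mL total → factor 20.65/0.95 = 21.737
Step 2: 0.95 mL brought to 37.1 mL → factor 37.1/0.95 = 39.053
Step 3: 275 μL + 2550 μL = 2825 μL total → factor 2825/275 = 10.273
Step 4: 0.38 mL + 350 μL = 0.73 mL total → factor 0.73/0.38 = 1.9211
Overall dilution factor = 21.737 × 39.053 × 10.273 × 1.9211 = 16752
Final = 0.100 M / 16752 = 5.969 × 10^-6 M = 5.97 μM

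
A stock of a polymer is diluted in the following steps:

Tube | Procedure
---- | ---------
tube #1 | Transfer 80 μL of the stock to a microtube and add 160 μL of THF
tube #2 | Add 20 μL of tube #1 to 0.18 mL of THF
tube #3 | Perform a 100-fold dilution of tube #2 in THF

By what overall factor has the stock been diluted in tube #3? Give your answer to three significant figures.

3.00 × 10^3

Step 1: 80 μL + 160 μL = 240 μL total → factor 240/80 = 3
Step 2: 20 μL + 0.18 mL = 200 μL total → factor 200/20 = 10
Step 3: 100-fold → factor 100
Overall dilution factor = 3 × 10 × 100 = 3000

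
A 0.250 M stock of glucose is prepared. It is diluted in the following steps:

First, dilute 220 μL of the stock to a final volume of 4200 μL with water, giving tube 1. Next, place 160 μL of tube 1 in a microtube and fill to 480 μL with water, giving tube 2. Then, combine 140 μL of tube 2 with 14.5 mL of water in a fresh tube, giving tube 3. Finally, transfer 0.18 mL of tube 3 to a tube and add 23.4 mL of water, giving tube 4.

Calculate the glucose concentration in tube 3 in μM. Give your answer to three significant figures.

41.7 μM

Step 1: 220 μL brought to 4200 μL → factor 4200/220 = 19.091
Step 2: 160 μL brought to 480 μL → factor 480/160 = 3
Step 3: 140 μL + 14.5 mL = 14640 μL total → factor 14640/140 = 104.57
Dilution factor through tube 3 = 19.091 × 3 × 104.57 = 5989.1
[tube 3] = 0.250 M / 5989.1 = 4.174 × 10^-5 M = 41.7 μM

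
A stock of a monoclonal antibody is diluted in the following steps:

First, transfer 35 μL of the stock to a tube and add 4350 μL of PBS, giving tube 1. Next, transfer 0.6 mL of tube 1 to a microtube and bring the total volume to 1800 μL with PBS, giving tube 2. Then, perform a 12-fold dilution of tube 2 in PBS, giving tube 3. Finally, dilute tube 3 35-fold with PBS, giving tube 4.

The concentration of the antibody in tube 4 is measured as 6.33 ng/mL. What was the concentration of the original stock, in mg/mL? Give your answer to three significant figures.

0.999 mg/mL

Step 1: 35 μL + 4350 μL = 4385 μL total → factor 4385/35 = 125.29
Step 2: 0.6 mL brought to 1800 μL → factor 1.8/0.6 = 3
Step 3: 12-fold → factor 12
Step 4: 35-fold → factor 35
Overall dilution factor = 125.29 × 3 × 12 × 35 = 1.5786 × 10^5
Stock = 6.33 ng/mL × 1.5786 × 10^5 = 9.993 × 10^5 ng/mL = 0.999 mg/mL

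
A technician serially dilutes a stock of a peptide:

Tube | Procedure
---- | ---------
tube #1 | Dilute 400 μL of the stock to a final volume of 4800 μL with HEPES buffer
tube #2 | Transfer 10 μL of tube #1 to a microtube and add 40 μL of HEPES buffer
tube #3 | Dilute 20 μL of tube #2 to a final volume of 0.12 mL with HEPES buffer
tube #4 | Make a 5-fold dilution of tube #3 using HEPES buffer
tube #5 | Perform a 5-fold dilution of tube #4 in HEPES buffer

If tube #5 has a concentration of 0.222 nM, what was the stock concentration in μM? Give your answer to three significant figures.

2.00 μM

Step 1: 400 μL brought to 4800 μL → factor 4800/400 = 12
Step 2: 10 μL + 40 μL = 50 μL total → factor 50/10 = 5
Step 3: 20 μL brought to 0.12 mL → factor 120/20 = 6
Step 4: 5-fold → factor 5
Step 5: 5-fold → factor 5
Overall dilution factor = 12 × 5 × 6 × 5 × 5 = 9000
Stock = 0.222 nM × 9000 = 1998 nM = 2.00 μM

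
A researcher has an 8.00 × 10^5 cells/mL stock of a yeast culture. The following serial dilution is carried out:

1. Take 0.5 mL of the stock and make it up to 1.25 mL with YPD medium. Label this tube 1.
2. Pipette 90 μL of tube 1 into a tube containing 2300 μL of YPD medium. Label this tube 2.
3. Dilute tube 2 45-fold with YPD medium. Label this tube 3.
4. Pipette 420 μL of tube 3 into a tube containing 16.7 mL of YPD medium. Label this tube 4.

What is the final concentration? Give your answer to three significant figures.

Step 1: 0.5 mL brought to 1.25 mL → factor 1.25/0.5 = 2.5
Step 2: 90 μL + 2300 μL = 2390 μL total → factor 2390/90 = 26.556
Step 3: 45-fold → factor 45
Step 4: 420 μL + 16.7 mL = 17120 μL total → factor 17120/420 = 40.762
Overall dilution factor = 2.5 × 26.556 × 45 × 40.762 = 1.2178 × 10^5
Final = 8.00 × 10^5 cells/mL / 1.2178 × 10^5 = 6.57 cells/mL

6.57 cells/mL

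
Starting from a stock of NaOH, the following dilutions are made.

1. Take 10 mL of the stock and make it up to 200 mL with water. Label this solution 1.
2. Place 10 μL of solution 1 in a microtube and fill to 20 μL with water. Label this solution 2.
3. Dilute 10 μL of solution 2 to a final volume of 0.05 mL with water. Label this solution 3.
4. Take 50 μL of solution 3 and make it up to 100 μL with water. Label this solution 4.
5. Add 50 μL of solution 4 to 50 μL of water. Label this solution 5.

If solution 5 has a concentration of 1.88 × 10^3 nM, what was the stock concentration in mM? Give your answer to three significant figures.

Step 1: 10 mL brought to 200 mL → factor 200/10 = 20
Step 2: 10 μL brought to 20 μL → factor 20/10 = 2
Step 3: 10 μL brought to 0.05 mL → factor 50/10 = 5
Step 4: 50 μL brought to 100 μL → factor 100/50 = 2
Step 5: 50 μL + 50 μL = 100 μL total → factor 100/50 = 2
Overall dilution factor = 20 × 2 × 5 × 2 × 2 = 800
Stock = 1.88 × 10^3 nM × 800 = 1.504 × 10^6 nM = 1.50 mM

1.50 mM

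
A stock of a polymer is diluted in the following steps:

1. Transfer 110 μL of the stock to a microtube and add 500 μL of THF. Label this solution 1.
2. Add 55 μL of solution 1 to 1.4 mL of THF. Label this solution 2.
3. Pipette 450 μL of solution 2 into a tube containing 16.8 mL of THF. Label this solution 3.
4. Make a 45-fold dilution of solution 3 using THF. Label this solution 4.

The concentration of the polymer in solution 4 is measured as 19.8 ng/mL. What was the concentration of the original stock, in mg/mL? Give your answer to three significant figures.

Step 1: 110 μL + 500 μL = 610 μL total → factor 610/110 = 5.5455
Step 2: 55 μL + 1.4 mL = 1455 μL total → factor 1455/55 = 26.455
Step 3: 450 μL + 16.8 mL = 17250 μL total → factor 17250/450 = 38.333
Step 4: 45-fold → factor 45
Overall dilution factor = 5.5455 × 26.455 × 38.333 × 45 = 2.5306 × 10^5
Stock = 19.8 ng/mL × 2.5306 × 10^5 = 5.011 × 10^6 ng/mL = 5.01 mg/mL

5.01 mg/mL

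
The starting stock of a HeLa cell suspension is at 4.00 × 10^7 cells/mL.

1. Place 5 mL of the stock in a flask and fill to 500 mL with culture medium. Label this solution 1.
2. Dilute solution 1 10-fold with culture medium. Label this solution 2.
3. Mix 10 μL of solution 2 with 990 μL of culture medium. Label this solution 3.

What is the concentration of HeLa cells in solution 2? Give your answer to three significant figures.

Step 1: 5 mL brought to 500 mL → factor 500/5 = 100
Step 2: 10-fold → factor 10
Dilution factor through solution 2 = 100 × 10 = 1000
[solution 2] = 4.00 × 10^7 cells/mL / 1000 = 4.00 × 10^4 cells/mL

4.00 × 10^4 cells/mL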